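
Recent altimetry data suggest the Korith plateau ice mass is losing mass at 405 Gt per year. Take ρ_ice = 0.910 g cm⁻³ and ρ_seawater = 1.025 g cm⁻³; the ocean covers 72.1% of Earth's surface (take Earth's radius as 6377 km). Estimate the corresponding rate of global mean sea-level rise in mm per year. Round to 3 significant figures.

ρ_w = 1.025 g cm⁻³ = 1025 kg m⁻³. Annual water volume added = 405 Gt / ρ_w = 4.050×10^14 kg / 1025 kg m⁻³ = 3.951×10^11 m³.
Δh per year = 3.951×10^11 / 3.68×10^14 = 1.07×10^-3 m = 1.07 mm.

≈ 1.07 mm/yr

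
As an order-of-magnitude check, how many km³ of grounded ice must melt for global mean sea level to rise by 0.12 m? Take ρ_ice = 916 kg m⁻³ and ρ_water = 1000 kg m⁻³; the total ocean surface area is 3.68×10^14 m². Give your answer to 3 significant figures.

≈ 4.82×10^4 km³

Required water volume = Δh × A = 0.12 m × 3.68×10^14 m² = 4.416×10^13 m³ = 4.416×10^4 km³.
Ice volume = water volume × ρ_w/ρ_ice = 4.416×10^4 × 1000/916 = 4.82×10^4 km³.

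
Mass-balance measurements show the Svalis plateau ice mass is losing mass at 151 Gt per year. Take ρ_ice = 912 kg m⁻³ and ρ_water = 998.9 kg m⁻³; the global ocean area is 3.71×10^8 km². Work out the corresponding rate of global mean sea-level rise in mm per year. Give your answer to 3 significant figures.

ρ_w = 998.9 kg m⁻³. Annual water volume added = 151 Gt / ρ_w = 1.510×10^14 kg / 998.9 kg m⁻³ = 1.512×10^11 m³.
Δh per year = 1.512×10^11 / 3.71×10^14 = 4.07×10^-4 m = 0.407 mm.

≈ 0.407 mm/yr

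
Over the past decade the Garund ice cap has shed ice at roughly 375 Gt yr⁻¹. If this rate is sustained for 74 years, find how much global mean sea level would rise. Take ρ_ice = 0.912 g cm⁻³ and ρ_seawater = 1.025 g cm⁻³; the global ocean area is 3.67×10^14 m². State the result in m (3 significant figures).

≈ 0.0738 m

Total mass lost = 375 Gt/yr × 74 yr = 2.775×10^4 Gt = 2.775×10^16 kg.
ρ_w = 1.025 g cm⁻³ = 1025 kg m⁻³, so water volume = 2.775×10^16 / 1025 = 2.707×10^13 m³.
Δh = 2.707×10^13 / 3.67×10^14 = 0.0738 m.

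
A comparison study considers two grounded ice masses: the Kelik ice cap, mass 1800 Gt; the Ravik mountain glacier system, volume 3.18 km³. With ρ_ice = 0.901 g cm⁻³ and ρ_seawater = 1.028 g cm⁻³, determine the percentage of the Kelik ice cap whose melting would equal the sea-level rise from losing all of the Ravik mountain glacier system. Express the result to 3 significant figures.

Equal sea-level rise means equal mass of meltwater, i.e. equal mass of ice lost.
Ice mass of Ravik: 2.865×10^12 kg; ice mass of Kelik: 1.800×10^15 kg.
Fraction required = 2.865×10^12 / 1.800×10^15 = 1.59×10^-3 → 0.159 %.

≈ 0.159 %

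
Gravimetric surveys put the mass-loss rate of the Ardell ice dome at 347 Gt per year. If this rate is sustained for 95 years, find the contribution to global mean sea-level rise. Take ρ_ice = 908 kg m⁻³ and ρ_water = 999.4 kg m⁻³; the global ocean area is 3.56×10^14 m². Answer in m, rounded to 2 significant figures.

≈ 0.093 m

Total mass lost = 347 Gt/yr × 95 yr = 3.296×10^4 Gt = 3.296×10^16 kg.
ρ_w = 999.4 kg m⁻³, so water volume = 3.296×10^16 / 999.4 = 3.298×10^13 m³.
Δh = 3.298×10^13 / 3.56×10^14 = 0.0927 m.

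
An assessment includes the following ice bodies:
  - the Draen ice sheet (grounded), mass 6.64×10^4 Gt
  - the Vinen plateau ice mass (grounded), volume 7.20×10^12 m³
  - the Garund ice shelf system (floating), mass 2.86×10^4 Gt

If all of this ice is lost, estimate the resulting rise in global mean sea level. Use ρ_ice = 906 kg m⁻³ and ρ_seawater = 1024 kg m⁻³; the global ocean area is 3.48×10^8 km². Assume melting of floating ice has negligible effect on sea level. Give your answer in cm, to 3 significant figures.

Draen: 6.64×10^4 Gt = 6.640×10^16 kg; dividing by ρ_w = 1024 kg m⁻³ gives 6.484×10^13 m³ of water.
Vinen: 7.20×10^12 m³ × (906/1024) = 6.370×10^12 m³ of water.
The Garund ice shelf system is floating and already displaces its own weight of water, so its melt adds essentially nothing to sea level.
Total added water ≈ 7.121×10^13 m³ over 3.48×10^14 m² → Δh = 0.205 m = 20.5 cm.

≈ 20.5 cm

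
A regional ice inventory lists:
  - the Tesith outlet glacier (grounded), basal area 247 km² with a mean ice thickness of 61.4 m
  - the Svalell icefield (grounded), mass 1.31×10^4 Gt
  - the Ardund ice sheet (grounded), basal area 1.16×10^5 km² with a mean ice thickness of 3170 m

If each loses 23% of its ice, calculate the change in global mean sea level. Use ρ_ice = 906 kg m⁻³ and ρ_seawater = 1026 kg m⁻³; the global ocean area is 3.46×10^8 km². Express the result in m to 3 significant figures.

Tesith: ice volume = 247 km² × 61.4 m = 15.17 km³; 0.23 × 15.17 × (906/1026) = 3.080 km³ of water.
Svalell: 0.23 × 1.31×10^4 Gt = 3.013×10^15 kg; dividing by ρ_w = 1026 kg m⁻³ gives 2.937×10^12 m³ of water.
Ardund: ice volume = 1.16×10^5 km² × 3170 m = 3.677×10^5 km³; 0.23 × 3.677×10^5 × (906/1026) = 7.468×10^4 km³ of water.
Total added water ≈ 7.762×10^13 m³ over 3.46×10^14 m² → Δh = 0.224 m.

≈ 0.224 m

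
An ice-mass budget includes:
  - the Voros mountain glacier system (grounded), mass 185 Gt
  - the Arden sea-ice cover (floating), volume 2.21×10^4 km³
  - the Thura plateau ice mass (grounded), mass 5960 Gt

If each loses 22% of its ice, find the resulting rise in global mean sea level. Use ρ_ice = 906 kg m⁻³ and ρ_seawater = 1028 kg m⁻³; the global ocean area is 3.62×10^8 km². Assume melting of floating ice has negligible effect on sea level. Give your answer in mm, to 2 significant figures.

≈ 3.6 mm

Voros: 0.22 × 185 Gt = 4.070×10^13 kg; dividing by ρ_w = 1028 kg m⁻³ gives 3.959×10^10 m³ of water.
The Arden sea-ice cover is floating and already displaces its own weight of water, so its melt adds essentially nothing to sea level.
Thura: 0.22 × 5960 Gt = 1.311×10^15 kg; dividing by ρ_w = 1028 kg m⁻³ gives 1.275×10^12 m³ of water.
Total added water ≈ 1.315×10^12 m³ over 3.62×10^14 m² → Δh = 3.63×10^-3 m = 3.6 mm.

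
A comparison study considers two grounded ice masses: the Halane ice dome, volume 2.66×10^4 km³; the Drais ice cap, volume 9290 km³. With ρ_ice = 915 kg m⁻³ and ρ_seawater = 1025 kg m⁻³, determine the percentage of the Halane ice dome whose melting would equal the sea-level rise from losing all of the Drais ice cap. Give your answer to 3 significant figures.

Equal sea-level rise means equal mass of meltwater, i.e. equal mass of ice lost.
Ice mass of Drais: 8.500×10^15 kg; ice mass of Halane: 2.434×10^16 kg.
Fraction required = 8.500×10^15 / 2.434×10^16 = 0.349 → 34.9 %.

≈ 34.9 %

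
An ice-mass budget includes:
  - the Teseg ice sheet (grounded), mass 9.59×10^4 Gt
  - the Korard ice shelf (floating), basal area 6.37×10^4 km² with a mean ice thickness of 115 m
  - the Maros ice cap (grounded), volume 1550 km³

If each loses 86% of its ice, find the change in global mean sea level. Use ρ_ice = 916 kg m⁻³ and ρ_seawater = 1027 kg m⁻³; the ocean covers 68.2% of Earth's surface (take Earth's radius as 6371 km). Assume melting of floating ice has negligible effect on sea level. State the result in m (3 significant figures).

≈ 0.234 m

Teseg: 0.86 × 9.59×10^4 Gt = 8.247×10^16 kg; dividing by ρ_w = 1027 kg m⁻³ gives 8.031×10^13 m³ of water.
The Korard ice shelf is floating and already displaces its own weight of water, so its melt adds essentially nothing to sea level.
Maros: 0.86 × 1550 km³ × (916/1027) = 1189 km³ of water.
Total added water ≈ 8.149×10^13 m³ over 3.48×10^14 m² → Δh = 0.234 m.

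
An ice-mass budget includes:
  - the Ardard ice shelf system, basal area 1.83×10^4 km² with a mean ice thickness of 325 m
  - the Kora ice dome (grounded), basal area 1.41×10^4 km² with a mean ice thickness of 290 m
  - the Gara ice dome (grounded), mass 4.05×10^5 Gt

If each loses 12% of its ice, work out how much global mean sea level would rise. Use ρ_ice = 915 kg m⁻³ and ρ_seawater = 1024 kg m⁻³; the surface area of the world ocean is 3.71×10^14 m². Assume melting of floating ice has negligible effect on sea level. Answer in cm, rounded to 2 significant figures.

The Ardard ice shelf system is floating and already displaces its own weight of water, so its melt adds essentially nothing to sea level.
Kora: ice volume = 1.41×10^4 km² × 290 m = 4089 km³; 0.12 × 4089 × (915/1024) = 438.4 km³ of water.
Gara: 0.12 × 4.05×10^5 Gt = 4.860×10^16 kg; dividing by ρ_w = 1024 kg m⁻³ gives 4.746×10^13 m³ of water.
Total added water ≈ 4.790×10^13 m³ over 3.71×10^14 m² → Δh = 0.129 m = 13 cm.

≈ 13 cm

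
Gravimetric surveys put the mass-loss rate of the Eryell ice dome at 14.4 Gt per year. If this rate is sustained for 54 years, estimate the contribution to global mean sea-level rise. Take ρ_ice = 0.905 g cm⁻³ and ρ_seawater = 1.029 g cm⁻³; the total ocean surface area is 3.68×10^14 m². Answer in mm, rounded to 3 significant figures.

≈ 2.05 mm

Total mass lost = 14.4 Gt/yr × 54 yr = 777.6 Gt = 7.776×10^14 kg.
ρ_w = 1.029 g cm⁻³ = 1029 kg m⁻³, so water volume = 7.776×10^14 / 1029 = 7.557×10^11 m³.
Δh = 7.557×10^11 / 3.68×10^14 = 2.05×10^-3 m = 2.05 mm.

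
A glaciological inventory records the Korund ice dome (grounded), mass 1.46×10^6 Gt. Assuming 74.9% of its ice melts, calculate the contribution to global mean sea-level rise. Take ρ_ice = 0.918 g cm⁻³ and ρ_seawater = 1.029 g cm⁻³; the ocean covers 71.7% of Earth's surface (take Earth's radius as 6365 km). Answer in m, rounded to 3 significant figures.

≈ 2.91 m

Korund: 0.749 × 1.46×10^6 Gt = 1.094×10^18 kg; dividing by ρ_w = 1.029 g cm⁻³ = 1029 kg m⁻³ gives 1.063×10^15 m³ of water.
Spread over 3.65×10^14 m² of ocean, Δh = 1.063×10^15 / 3.65×10^14 = 2.91 m.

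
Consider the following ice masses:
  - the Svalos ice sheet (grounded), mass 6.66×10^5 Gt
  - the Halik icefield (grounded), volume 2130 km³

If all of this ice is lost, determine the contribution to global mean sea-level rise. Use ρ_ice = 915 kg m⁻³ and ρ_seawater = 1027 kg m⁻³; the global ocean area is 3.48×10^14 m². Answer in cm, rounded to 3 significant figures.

Svalos: 6.66×10^5 Gt = 6.660×10^17 kg; dividing by ρ_w = 1027 kg m⁻³ gives 6.485×10^14 m³ of water.
Halik: 2130 km³ × (915/1027) = 1898 km³ of water.
Total added water ≈ 6.504×10^14 m³ over 3.48×10^14 m² → Δh = 1.87 m = 187 cm.

≈ 187 cm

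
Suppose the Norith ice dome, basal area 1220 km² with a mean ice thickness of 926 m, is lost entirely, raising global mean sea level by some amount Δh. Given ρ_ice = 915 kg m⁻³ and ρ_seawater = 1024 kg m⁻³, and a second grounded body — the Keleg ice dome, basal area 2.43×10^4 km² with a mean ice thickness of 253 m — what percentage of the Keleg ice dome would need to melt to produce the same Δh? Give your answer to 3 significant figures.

Equal sea-level rise means equal mass of meltwater, i.e. equal mass of ice lost.
Ice mass of Norith: 1.034×10^15 kg; ice mass of Keleg: 5.625×10^15 kg.
Fraction required = 1.034×10^15 / 5.625×10^15 = 0.184 → 18.4 %.

≈ 18.4 %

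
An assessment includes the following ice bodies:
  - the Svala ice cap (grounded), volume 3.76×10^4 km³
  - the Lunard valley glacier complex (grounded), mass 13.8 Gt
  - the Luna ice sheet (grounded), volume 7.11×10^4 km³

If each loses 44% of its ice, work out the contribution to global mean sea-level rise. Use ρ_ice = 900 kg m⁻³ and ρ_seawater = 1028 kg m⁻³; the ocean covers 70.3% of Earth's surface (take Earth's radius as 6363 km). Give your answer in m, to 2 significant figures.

Svala: 0.44 × 3.76×10^4 km³ × (900/1028) = 1.448×10^4 km³ of water.
Lunard: 0.44 × 13.8 Gt = 6.072×10^12 kg; dividing by ρ_w = 1028 kg m⁻³ gives 5.907×10^9 m³ of water.
Luna: 0.44 × 7.11×10^4 km³ × (900/1028) = 2.739×10^4 km³ of water.
Total added water ≈ 4.188×10^13 m³ over 3.58×10^14 m² → Δh = 0.117 m.

≈ 0.12 m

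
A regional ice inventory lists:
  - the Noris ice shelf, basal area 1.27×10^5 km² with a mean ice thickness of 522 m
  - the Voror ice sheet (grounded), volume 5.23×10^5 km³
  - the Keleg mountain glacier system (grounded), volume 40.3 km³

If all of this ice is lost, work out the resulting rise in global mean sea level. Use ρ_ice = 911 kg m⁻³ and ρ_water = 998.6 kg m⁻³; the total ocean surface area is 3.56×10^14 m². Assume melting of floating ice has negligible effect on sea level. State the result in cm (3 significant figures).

The Noris ice shelf is floating and already displaces its own weight of water, so its melt adds essentially nothing to sea level.
Voror: 5.23×10^5 km³ × (911/998.6) = 4.771×10^5 km³ of water.
Keleg: 40.3 km³ × (911/998.6) = 36.76 km³ of water.
Total added water ≈ 4.772×10^14 m³ over 3.56×10^14 m² → Δh = 1.34 m = 134 cm.

≈ 134 cm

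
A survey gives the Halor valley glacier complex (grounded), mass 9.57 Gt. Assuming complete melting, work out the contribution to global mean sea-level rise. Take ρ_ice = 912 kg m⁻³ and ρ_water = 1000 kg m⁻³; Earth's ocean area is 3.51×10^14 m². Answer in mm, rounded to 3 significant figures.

≈ 0.0273 mm

Halor: 9.57 Gt = 9.570×10^12 kg; dividing by ρ_w = 1000 kg m⁻³ gives 9.570×10^9 m³ of water.
Spread over 3.51×10^14 m² of ocean, Δh = 9.570×10^9 / 3.51×10^14 = 2.73×10^-5 m = 0.0273 mm.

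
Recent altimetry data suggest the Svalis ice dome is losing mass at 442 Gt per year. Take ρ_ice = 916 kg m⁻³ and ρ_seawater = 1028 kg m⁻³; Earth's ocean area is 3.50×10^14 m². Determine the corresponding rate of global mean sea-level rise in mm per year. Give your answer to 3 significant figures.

≈ 1.23 mm/yr

ρ_w = 1028 kg m⁻³. Annual water volume added = 442 Gt / ρ_w = 4.420×10^14 kg / 1028 kg m⁻³ = 4.300×10^11 m³.
Δh per year = 4.300×10^11 / 3.50×10^14 = 1.23×10^-3 m = 1.23 mm.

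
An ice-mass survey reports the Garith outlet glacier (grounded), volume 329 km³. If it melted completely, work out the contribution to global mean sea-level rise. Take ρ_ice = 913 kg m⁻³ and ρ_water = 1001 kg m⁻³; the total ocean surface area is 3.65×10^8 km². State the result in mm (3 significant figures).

Garith: 329 km³ × (913/1001) = 300.1 km³ of water.
Spread over 3.65×10^14 m² of ocean, Δh = 3.001×10^11 / 3.65×10^14 = 8.22×10^-4 m = 0.822 mm.

≈ 0.822 mm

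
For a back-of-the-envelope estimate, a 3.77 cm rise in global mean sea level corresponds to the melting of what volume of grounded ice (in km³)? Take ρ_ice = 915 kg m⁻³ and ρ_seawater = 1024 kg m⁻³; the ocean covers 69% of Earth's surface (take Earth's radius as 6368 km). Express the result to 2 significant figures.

≈ 1.5×10^4 km³

Required water volume = Δh × A = 0.0377 m × 3.52×10^14 m² = 1.326×10^13 m³ = 1.326×10^4 km³.
Ice volume = water volume × ρ_w/ρ_ice = 1.326×10^4 × 1024/915 = 1.5×10^4 km³.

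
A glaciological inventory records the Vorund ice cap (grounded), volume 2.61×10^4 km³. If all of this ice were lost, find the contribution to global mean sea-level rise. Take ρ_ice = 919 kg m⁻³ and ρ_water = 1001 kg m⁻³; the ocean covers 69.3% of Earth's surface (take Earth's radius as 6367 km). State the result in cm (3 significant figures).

≈ 6.79 cm

Vorund: 2.61×10^4 km³ × (919/1001) = 2.396×10^4 km³ of water.
Spread over 3.53×10^14 m² of ocean, Δh = 2.396×10^13 / 3.53×10^14 = 0.0679 m = 6.79 cm.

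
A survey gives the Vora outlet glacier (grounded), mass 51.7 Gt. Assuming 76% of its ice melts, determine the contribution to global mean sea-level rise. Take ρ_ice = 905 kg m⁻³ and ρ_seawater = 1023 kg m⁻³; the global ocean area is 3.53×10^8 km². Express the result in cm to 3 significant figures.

Vora: 0.76 × 51.7 Gt = 3.929×10^13 kg; dividing by ρ_w = 1023 kg m⁻³ gives 3.841×10^10 m³ of water.
Spread over 3.53×10^14 m² of ocean, Δh = 3.841×10^10 / 3.53×10^14 = 1.09×10^-4 m = 0.0109 cm.

≈ 0.0109 cm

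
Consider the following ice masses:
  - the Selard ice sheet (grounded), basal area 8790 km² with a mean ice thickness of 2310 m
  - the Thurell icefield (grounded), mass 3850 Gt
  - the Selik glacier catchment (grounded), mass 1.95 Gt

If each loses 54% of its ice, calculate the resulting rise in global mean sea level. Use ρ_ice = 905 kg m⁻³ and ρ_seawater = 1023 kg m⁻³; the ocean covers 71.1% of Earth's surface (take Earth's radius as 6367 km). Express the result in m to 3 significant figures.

≈ 0.0324 m

Selard: ice volume = 8790 km² × 2310 m = 2.030×10^4 km³; 0.54 × 2.030×10^4 × (905/1023) = 9700 km³ of water.
Thurell: 0.54 × 3850 Gt = 2.079×10^15 kg; dividing by ρ_w = 1023 kg m⁻³ gives 2.032×10^12 m³ of water.
Selik: 0.54 × 1.95 Gt = 1.053×10^12 kg; dividing by ρ_w = 1023 kg m⁻³ gives 1.029×10^9 m³ of water.
Total added water ≈ 1.173×10^13 m³ over 3.62×10^14 m² → Δh = 0.0324 m.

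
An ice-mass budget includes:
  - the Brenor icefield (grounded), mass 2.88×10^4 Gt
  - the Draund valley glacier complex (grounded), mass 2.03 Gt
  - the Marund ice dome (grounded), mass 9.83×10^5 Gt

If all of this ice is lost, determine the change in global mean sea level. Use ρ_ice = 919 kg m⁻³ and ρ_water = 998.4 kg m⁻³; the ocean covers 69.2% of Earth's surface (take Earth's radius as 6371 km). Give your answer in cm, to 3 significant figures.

Brenor: 2.88×10^4 Gt = 2.880×10^16 kg; dividing by ρ_w = 998.4 kg m⁻³ gives 2.885×10^13 m³ of water.
Draund: 2.03 Gt = 2.030×10^12 kg; dividing by ρ_w = 998.4 kg m⁻³ gives 2.033×10^9 m³ of water.
Marund: 9.83×10^5 Gt = 9.830×10^17 kg; dividing by ρ_w = 998.4 kg m⁻³ gives 9.846×10^14 m³ of water.
Total added water ≈ 1.013×10^15 m³ over 3.53×10^14 m² → Δh = 2.87 m = 287 cm.

≈ 287 cm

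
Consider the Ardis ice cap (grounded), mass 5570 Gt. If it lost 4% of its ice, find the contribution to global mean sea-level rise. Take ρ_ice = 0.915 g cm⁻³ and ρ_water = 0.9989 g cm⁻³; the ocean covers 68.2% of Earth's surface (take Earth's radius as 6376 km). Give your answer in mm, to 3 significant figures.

≈ 0.640 mm

Ardis: 0.04 × 5570 Gt = 2.228×10^14 kg; dividing by ρ_w = 0.9989 g cm⁻³ = 998.9 kg m⁻³ gives 2.230×10^11 m³ of water.
Spread over 3.48×10^14 m² of ocean, Δh = 2.230×10^11 / 3.48×10^14 = 6.40×10^-4 m = 0.640 mm.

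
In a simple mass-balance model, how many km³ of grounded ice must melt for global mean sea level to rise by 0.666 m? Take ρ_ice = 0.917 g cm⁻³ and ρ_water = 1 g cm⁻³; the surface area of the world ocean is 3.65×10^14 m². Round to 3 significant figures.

Required water volume = Δh × A = 0.666 m × 3.65×10^14 m² = 2.431×10^14 m³ = 2.431×10^5 km³.
Ice volume = water volume × ρ_w/ρ_ice = 2.431×10^5 × 1000/917 = 2.65×10^5 km³.

≈ 2.65×10^5 km³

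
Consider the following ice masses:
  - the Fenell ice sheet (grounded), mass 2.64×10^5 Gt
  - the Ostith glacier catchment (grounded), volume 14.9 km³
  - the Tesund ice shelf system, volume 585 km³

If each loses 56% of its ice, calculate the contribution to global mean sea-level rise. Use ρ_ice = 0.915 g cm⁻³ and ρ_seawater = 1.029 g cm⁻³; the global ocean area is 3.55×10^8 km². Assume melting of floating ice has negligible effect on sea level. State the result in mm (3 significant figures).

≈ 405 mm

Fenell: 0.56 × 2.64×10^5 Gt = 1.478×10^17 kg; dividing by ρ_w = 1.029 g cm⁻³ = 1029 kg m⁻³ gives 1.437×10^14 m³ of water.
Ostith: 0.56 × 14.9 km³ × (915/1029) = 7.420 km³ of water.
The Tesund ice shelf system is floating and already displaces its own weight of water, so its melt adds essentially nothing to sea level.
Total added water ≈ 1.437×10^14 m³ over 3.55×10^14 m² → Δh = 0.405 m = 405 mm.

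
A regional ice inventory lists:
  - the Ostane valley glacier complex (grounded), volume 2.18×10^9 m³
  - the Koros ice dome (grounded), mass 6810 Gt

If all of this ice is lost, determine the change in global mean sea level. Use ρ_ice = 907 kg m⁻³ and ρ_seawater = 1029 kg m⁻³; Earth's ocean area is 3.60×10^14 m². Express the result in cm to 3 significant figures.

Ostane: 2.18×10^9 m³ × (907/1029) = 1.922×10^9 m³ of water.
Koros: 6810 Gt = 6.810×10^15 kg; dividing by ρ_w = 1029 kg m⁻³ gives 6.618×10^12 m³ of water.
Total added water ≈ 6.620×10^12 m³ over 3.60×10^14 m² → Δh = 0.0184 m = 1.84 cm.

≈ 1.84 cm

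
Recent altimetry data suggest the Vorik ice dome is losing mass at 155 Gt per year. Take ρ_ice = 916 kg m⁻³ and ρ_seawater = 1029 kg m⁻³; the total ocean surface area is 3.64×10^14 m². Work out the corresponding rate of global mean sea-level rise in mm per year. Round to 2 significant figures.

ρ_w = 1029 kg m⁻³. Annual water volume added = 155 Gt / ρ_w = 1.550×10^14 kg / 1029 kg m⁻³ = 1.506×10^11 m³.
Δh per year = 1.506×10^11 / 3.64×10^14 = 4.14×10^-4 m = 0.41 mm.

≈ 0.41 mm/yr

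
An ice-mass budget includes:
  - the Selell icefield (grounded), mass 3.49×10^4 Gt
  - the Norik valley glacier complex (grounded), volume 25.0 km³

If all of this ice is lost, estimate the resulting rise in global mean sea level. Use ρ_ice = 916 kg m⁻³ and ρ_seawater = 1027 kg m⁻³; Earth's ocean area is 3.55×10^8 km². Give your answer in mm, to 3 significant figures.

Selell: 3.49×10^4 Gt = 3.490×10^16 kg; dividing by ρ_w = 1027 kg m⁻³ gives 3.398×10^13 m³ of water.
Norik: 25.0 km³ × (916/1027) = 22.30 km³ of water.
Total added water ≈ 3.400×10^13 m³ over 3.55×10^14 m² → Δh = 0.0958 m = 95.8 mm.

≈ 95.8 mm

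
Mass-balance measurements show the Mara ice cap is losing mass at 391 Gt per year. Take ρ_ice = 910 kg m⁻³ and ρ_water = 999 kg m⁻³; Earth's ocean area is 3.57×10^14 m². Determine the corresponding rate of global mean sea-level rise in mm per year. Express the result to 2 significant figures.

≈ 1.1 mm/yr

ρ_w = 999 kg m⁻³. Annual water volume added = 391 Gt / ρ_w = 3.910×10^14 kg / 999 kg m⁻³ = 3.914×10^11 m³.
Δh per year = 3.914×10^11 / 3.57×10^14 = 1.10×10^-3 m = 1.1 mm.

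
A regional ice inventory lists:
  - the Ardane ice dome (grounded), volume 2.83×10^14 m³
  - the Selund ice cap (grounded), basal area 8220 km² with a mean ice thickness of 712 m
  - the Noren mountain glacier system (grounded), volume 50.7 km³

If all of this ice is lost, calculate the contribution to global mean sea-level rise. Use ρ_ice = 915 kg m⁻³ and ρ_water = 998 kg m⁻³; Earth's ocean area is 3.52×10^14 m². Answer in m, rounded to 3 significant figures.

≈ 0.752 m

Ardane: 2.83×10^14 m³ × (915/998) = 2.595×10^14 m³ of water.
Selund: ice volume = 8220 km² × 712 m = 5853 km³; 5853 × (915/998) = 5366 km³ of water.
Noren: 50.7 km³ × (915/998) = 46.48 km³ of water.
Total added water ≈ 2.649×10^14 m³ over 3.52×10^14 m² → Δh = 0.752 m.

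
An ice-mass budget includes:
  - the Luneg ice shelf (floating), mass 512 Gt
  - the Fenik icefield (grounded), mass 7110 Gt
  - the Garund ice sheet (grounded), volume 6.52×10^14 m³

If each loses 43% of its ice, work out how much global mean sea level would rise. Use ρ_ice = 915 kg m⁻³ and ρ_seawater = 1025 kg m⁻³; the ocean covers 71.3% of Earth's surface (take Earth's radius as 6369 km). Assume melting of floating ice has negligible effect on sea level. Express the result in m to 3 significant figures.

The Luneg ice shelf is floating and already displaces its own weight of water, so its melt adds essentially nothing to sea level.
Fenik: 0.43 × 7110 Gt = 3.057×10^15 kg; dividing by ρ_w = 1025 kg m⁻³ gives 2.983×10^12 m³ of water.
Garund: 0.43 × 6.52×10^14 m³ × (915/1025) = 2.503×10^14 m³ of water.
Total added water ≈ 2.533×10^14 m³ over 3.63×10^14 m² → Δh = 0.697 m.

≈ 0.697 m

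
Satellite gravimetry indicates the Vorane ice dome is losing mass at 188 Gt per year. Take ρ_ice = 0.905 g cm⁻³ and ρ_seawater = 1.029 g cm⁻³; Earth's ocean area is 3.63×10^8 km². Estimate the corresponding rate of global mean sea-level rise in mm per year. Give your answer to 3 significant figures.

≈ 0.503 mm/yr

ρ_w = 1.029 g cm⁻³ = 1029 kg m⁻³. Annual water volume added = 188 Gt / ρ_w = 1.880×10^14 kg / 1029 kg m⁻³ = 1.827×10^11 m³.
Δh per year = 1.827×10^11 / 3.63×10^14 = 5.03×10^-4 m = 0.503 mm.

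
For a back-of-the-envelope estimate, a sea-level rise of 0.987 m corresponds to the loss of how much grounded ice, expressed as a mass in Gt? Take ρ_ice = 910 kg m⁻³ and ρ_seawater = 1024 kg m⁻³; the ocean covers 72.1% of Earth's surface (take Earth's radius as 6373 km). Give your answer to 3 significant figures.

Required water volume = Δh × A = 0.987 m × 3.68×10^14 m² = 3.632×10^14 m³.
ρ_w = 1024 kg m⁻³, so the mass of water = 3.632×10^14 m³ × 1024 kg m⁻³ = 3.719×10^17 kg = 3.72×10^5 Gt (and the same mass of ice, by conservation).

≈ 3.72×10^5 Gt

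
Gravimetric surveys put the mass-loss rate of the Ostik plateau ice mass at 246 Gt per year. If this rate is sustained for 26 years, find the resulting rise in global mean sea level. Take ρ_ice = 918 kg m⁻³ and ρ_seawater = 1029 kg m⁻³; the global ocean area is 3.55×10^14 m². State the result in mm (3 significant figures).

≈ 17.5 mm

Total mass lost = 246 Gt/yr × 26 yr = 6396 Gt = 6.396×10^15 kg.
ρ_w = 1029 kg m⁻³, so water volume = 6.396×10^15 / 1029 = 6.216×10^12 m³.
Δh = 6.216×10^12 / 3.55×10^14 = 0.0175 m = 17.5 mm.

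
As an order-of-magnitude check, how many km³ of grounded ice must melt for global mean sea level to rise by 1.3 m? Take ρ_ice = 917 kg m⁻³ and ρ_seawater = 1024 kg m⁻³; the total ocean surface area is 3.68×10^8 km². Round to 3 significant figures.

≈ 5.34×10^5 km³

Required water volume = Δh × A = 1.3 m × 3.68×10^14 m² = 4.784×10^14 m³ = 4.784×10^5 km³.
Ice volume = water volume × ρ_w/ρ_ice = 4.784×10^5 × 1024/917 = 5.34×10^5 km³.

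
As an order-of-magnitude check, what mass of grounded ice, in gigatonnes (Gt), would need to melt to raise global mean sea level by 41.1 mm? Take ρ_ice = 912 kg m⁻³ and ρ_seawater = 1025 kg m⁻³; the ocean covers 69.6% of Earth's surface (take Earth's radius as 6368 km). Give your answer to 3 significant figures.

≈ 1.49×10^4 Gt

Required water volume = Δh × A = 0.0411 m × 3.55×10^14 m² = 1.458×10^13 m³.
ρ_w = 1025 kg m⁻³, so the mass of water = 1.458×10^13 m³ × 1025 kg m⁻³ = 1.494×10^16 kg = 1.49×10^4 Gt (and the same mass of ice, by conservation).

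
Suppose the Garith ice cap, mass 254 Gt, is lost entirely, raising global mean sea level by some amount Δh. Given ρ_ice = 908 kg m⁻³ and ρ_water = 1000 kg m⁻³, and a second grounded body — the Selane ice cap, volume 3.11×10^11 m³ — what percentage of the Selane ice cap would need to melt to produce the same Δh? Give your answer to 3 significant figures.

Equal sea-level rise means equal mass of meltwater, i.e. equal mass of ice lost.
Ice mass of Garith: 2.540×10^14 kg; ice mass of Selane: 2.824×10^14 kg.
Fraction required = 2.540×10^14 / 2.824×10^14 = 0.899 → 89.9 %.

≈ 89.9 %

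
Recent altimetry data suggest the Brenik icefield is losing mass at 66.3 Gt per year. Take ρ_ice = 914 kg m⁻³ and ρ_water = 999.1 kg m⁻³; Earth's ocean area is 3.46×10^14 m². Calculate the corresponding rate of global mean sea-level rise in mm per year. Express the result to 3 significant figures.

ρ_w = 999.1 kg m⁻³. Annual water volume added = 66.3 Gt / ρ_w = 6.630×10^13 kg / 999.1 kg m⁻³ = 6.636×10^10 m³.
Δh per year = 6.636×10^10 / 3.46×10^14 = 1.92×10^-4 m = 0.192 mm.

≈ 0.192 mm/yr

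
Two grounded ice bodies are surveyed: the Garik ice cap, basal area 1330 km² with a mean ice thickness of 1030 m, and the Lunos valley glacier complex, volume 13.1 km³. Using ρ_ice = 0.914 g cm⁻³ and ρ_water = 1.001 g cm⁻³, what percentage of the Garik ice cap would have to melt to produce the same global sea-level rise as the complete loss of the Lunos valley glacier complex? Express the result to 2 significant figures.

Equal sea-level rise means equal mass of meltwater, i.e. equal mass of ice lost.
Ice mass of Lunos: 1.197×10^13 kg; ice mass of Garik: 1.252×10^15 kg.
Fraction required = 1.197×10^13 / 1.252×10^15 = 9.56×10^-3 → 0.96 %.

≈ 0.96 %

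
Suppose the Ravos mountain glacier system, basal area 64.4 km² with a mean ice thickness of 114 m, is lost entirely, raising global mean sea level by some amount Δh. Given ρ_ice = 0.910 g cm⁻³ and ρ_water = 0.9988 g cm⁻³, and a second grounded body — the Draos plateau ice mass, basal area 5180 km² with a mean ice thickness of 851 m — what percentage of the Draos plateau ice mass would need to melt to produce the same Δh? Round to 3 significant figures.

Equal sea-level rise means equal mass of meltwater, i.e. equal mass of ice lost.
Ice mass of Ravos: 6.681×10^12 kg; ice mass of Draos: 4.011×10^15 kg.
Fraction required = 6.681×10^12 / 4.011×10^15 = 1.67×10^-3 → 0.167 %.

≈ 0.167 %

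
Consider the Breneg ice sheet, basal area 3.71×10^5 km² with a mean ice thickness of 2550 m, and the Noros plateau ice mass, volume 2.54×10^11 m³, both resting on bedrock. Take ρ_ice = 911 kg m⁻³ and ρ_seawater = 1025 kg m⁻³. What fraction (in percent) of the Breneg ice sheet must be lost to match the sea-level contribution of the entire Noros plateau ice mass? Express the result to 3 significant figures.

Equal sea-level rise means equal mass of meltwater, i.e. equal mass of ice lost.
Ice mass of Noros: 2.314×10^14 kg; ice mass of Breneg: 8.619×10^17 kg.
Fraction required = 2.314×10^14 / 8.619×10^17 = 2.68×10^-4 → 0.0268 %.

≈ 0.0268 %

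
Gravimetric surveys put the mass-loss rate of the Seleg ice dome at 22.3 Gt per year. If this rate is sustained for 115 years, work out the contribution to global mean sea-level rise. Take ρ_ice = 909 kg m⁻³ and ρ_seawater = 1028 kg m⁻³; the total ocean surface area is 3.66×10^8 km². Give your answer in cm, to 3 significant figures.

Total mass lost = 22.3 Gt/yr × 115 yr = 2564 Gt = 2.564×10^15 kg.
ρ_w = 1028 kg m⁻³, so water volume = 2.564×10^15 / 1028 = 2.495×10^12 m³.
Δh = 2.495×10^12 / 3.66×10^14 = 6.82×10^-3 m = 0.682 cm.

≈ 0.682 cm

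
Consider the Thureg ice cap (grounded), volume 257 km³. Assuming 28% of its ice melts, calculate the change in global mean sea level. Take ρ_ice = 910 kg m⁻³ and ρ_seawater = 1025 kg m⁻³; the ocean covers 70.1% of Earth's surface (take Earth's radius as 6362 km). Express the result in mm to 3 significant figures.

≈ 0.179 mm

Thureg: 0.28 × 257 km³ × (910/1025) = 63.89 km³ of water.
Spread over 3.57×10^14 m² of ocean, Δh = 6.389×10^10 / 3.57×10^14 = 1.79×10^-4 m = 0.179 mm.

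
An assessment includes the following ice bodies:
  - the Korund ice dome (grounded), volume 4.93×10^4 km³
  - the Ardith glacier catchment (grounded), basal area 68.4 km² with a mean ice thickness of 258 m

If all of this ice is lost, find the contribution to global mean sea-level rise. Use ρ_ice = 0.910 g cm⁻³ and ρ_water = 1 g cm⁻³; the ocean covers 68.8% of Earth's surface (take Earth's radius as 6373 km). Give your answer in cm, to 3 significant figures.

≈ 12.8 cm

Korund: 4.93×10^4 km³ × (910/1000) = 4.486×10^4 km³ of water.
Ardith: ice volume = 68.4 km² × 258 m = 17.65 km³; 17.65 × (910/1000) = 16.06 km³ of water.
Total added water ≈ 4.488×10^13 m³ over 3.51×10^14 m² → Δh = 0.128 m = 12.8 cm.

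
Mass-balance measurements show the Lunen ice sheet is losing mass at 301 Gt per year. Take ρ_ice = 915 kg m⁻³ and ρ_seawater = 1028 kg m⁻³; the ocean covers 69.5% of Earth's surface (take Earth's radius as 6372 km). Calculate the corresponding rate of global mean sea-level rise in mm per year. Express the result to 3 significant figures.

ρ_w = 1028 kg m⁻³. Annual water volume added = 301 Gt / ρ_w = 3.010×10^14 kg / 1028 kg m⁻³ = 2.928×10^11 m³.
Δh per year = 2.928×10^11 / 3.55×10^14 = 8.26×10^-4 m = 0.826 mm.

≈ 0.826 mm/yr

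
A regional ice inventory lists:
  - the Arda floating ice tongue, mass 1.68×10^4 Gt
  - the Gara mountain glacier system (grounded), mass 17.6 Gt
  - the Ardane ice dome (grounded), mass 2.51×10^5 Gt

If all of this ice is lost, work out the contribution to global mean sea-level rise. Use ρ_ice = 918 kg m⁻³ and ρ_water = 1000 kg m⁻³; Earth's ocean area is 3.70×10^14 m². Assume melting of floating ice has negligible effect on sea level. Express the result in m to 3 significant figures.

≈ 0.678 m

The Arda floating ice tongue is floating and already displaces its own weight of water, so its melt adds essentially nothing to sea level.
Gara: 17.6 Gt = 1.760×10^13 kg; dividing by ρ_w = 1000 kg m⁻³ gives 1.760×10^10 m³ of water.
Ardane: 2.51×10^5 Gt = 2.510×10^17 kg; dividing by ρ_w = 1000 kg m⁻³ gives 2.510×10^14 m³ of water.
Total added water ≈ 2.510×10^14 m³ over 3.70×10^14 m² → Δh = 0.678 m.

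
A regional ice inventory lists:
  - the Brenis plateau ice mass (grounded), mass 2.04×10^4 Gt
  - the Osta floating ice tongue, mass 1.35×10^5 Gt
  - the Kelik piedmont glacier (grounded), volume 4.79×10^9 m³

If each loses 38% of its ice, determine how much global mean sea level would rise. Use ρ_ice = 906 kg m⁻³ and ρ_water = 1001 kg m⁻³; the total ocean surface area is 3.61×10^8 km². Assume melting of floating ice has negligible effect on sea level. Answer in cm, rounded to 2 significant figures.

≈ 2.1 cm

Brenis: 0.38 × 2.04×10^4 Gt = 7.752×10^15 kg; dividing by ρ_w = 1001 kg m⁻³ gives 7.744×10^12 m³ of water.
The Osta floating ice tongue is floating and already displaces its own weight of water, so its melt adds essentially nothing to sea level.
Kelik: 0.38 × 4.79×10^9 m³ × (906/1001) = 1.647×10^9 m³ of water.
Total added water ≈ 7.746×10^12 m³ over 3.61×10^14 m² → Δh = 0.0215 m = 2.1 cm.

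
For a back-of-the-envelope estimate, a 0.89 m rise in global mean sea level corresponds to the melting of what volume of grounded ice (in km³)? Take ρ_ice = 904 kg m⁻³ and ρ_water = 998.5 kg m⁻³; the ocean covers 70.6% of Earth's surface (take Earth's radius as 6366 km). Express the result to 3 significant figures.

Required water volume = Δh × A = 0.89 m × 3.60×10^14 m² = 3.200×10^14 m³ = 3.200×10^5 km³.
Ice volume = water volume × ρ_w/ρ_ice = 3.200×10^5 × 998.5/904 = 3.53×10^5 km³.

≈ 3.53×10^5 km³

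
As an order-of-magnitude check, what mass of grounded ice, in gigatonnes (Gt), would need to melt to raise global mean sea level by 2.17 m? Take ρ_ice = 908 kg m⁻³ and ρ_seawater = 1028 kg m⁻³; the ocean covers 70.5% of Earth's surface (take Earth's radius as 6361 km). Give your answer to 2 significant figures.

Required water volume = Δh × A = 2.17 m × 3.58×10^14 m² = 7.779×10^14 m³.
ρ_w = 1028 kg m⁻³, so the mass of water = 7.779×10^14 m³ × 1028 kg m⁻³ = 7.997×10^17 kg = 8.0×10^5 Gt (and the same mass of ice, by conservation).

≈ 8.0×10^5 Gt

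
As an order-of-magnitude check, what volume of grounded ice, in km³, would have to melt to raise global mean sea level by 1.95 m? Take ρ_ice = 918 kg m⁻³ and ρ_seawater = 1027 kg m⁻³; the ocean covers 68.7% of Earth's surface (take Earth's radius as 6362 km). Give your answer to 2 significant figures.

≈ 7.6×10^5 km³

Required water volume = Δh × A = 1.95 m × 3.49×10^14 m² = 6.814×10^14 m³ = 6.814×10^5 km³.
Ice volume = water volume × ρ_w/ρ_ice = 6.814×10^5 × 1027/918 = 7.6×10^5 km³.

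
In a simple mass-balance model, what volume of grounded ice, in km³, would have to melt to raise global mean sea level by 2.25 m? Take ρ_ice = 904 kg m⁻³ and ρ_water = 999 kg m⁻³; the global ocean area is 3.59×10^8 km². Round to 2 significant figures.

Required water volume = Δh × A = 2.25 m × 3.59×10^14 m² = 8.078×10^14 m³ = 8.078×10^5 km³.
Ice volume = water volume × ρ_w/ρ_ice = 8.078×10^5 × 999/904 = 8.9×10^5 km³.

≈ 8.9×10^5 km³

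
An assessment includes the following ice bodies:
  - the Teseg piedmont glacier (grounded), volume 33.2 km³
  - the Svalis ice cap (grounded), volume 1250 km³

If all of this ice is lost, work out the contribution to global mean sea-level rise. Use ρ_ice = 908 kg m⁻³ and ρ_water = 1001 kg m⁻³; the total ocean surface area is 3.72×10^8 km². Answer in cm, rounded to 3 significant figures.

Teseg: 33.2 km³ × (908/1001) = 30.12 km³ of water.
Svalis: 1250 km³ × (908/1001) = 1134 km³ of water.
Total added water ≈ 1.164×10^12 m³ over 3.72×10^14 m² → Δh = 3.13×10^-3 m = 0.313 cm.

≈ 0.313 cm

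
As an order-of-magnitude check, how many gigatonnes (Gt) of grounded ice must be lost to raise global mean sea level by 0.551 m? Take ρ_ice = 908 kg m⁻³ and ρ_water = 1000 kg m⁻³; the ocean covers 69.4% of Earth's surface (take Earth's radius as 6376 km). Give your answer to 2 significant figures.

Required water volume = Δh × A = 0.551 m × 3.55×10^14 m² = 1.954×10^14 m³.
ρ_w = 1000 kg m⁻³, so the mass of water = 1.954×10^14 m³ × 1000 kg m⁻³ = 1.954×10^17 kg = 2.0×10^5 Gt (and the same mass of ice, by conservation).

≈ 2.0×10^5 Gt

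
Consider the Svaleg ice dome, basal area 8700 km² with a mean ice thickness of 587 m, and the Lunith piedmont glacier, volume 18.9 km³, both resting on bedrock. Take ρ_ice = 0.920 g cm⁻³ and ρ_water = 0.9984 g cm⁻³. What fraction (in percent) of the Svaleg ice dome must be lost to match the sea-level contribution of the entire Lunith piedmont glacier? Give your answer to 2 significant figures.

≈ 0.37 %

Equal sea-level rise means equal mass of meltwater, i.e. equal mass of ice lost.
Ice mass of Lunith: 1.739×10^13 kg; ice mass of Svaleg: 4.698×10^15 kg.
Fraction required = 1.739×10^13 / 4.698×10^15 = 3.70×10^-3 → 0.37 %.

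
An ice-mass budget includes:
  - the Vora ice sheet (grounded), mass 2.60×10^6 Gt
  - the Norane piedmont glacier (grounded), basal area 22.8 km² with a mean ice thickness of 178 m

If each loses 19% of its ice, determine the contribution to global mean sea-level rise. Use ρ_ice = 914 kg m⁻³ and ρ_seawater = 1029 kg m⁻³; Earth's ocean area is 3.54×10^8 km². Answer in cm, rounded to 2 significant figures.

Vora: 0.19 × 2.60×10^6 Gt = 4.940×10^17 kg; dividing by ρ_w = 1029 kg m⁻³ gives 4.801×10^14 m³ of water.
Norane: ice volume = 22.8 km² × 178 m = 4.058 km³; 0.19 × 4.058 × (914/1029) = 0.6849 km³ of water.
Total added water ≈ 4.801×10^14 m³ over 3.54×10^14 m² → Δh = 1.36 m = 140 cm.

≈ 140 cm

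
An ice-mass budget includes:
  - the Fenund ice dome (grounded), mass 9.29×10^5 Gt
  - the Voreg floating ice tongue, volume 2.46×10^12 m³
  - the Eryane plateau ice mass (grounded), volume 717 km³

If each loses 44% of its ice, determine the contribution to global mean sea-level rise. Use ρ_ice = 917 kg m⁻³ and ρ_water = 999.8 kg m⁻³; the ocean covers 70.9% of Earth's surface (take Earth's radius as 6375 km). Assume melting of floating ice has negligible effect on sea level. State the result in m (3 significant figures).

≈ 1.13 m

Fenund: 0.44 × 9.29×10^5 Gt = 4.088×10^17 kg; dividing by ρ_w = 999.8 kg m⁻³ gives 4.088×10^14 m³ of water.
The Voreg floating ice tongue is floating and already displaces its own weight of water, so its melt adds essentially nothing to sea level.
Eryane: 0.44 × 717 km³ × (917/999.8) = 289.4 km³ of water.
Total added water ≈ 4.091×10^14 m³ over 3.62×10^14 m² → Δh = 1.13 m.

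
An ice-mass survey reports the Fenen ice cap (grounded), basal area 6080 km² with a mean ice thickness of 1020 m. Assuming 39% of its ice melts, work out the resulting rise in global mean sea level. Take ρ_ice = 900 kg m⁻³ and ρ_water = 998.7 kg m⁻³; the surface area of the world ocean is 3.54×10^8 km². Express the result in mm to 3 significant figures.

≈ 6.16 mm

Fenen: ice volume = 6080 km² × 1020 m = 6202 km³; 0.39 × 6202 × (900/998.7) = 2180 km³ of water.
Spread over 3.54×10^14 m² of ocean, Δh = 2.180×10^12 / 3.54×10^14 = 6.16×10^-3 m = 6.16 mm.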